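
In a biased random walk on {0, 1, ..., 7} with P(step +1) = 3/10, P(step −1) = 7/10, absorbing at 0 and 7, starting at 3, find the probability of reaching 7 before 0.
P(hit 7 before 0) = (1 − (7/3)^3) / (1 − (7/3)^7) = 6399/205339

Let u_k denote P(reach 7 before 0 | start at k). Boundary: u_0 = 0, u_7 = 1. Recurrence: u_k = 3/10·u_{k+1} + 7/10·u_{k-1} for 1 ≤ k ≤ 6. Try u_k = A + B·r^k with r = q/p = (7/10)/(3/10) = 7/3. Substitution satisfies the recurrence; boundary conditions give:
  u_k = (1 − r^k) / (1 − r^N) = (1 − (7/3)^3) / (1 − (7/3)^7) = 6399/205339.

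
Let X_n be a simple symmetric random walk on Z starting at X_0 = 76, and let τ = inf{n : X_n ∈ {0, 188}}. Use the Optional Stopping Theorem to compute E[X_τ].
E[X_τ] = 76

X_n is a martingale and τ is a bounded-mean stopping time (indeed τ is finite a.s. with bounded expectation since the walk is in a bounded region). By the OST, E[X_τ] = E[X_0] = 76. Equivalently: E[X_τ] = 188 · P(hit 188 first) + 0 · P(hit 0 first) = 188 · (76/188) = 76.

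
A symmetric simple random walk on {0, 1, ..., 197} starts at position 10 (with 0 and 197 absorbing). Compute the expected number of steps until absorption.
E[τ | X_0 = 10] = 1870

Let v_k = E[τ | X_0 = k]. Boundary: v_0 = v_197 = 0. Recurrence: v_k = 1 + (v_{k-1} + v_{k+1})/2 for 1 ≤ k ≤ 196. The particular solution to v_k − (v_{k-1} + v_{k+1})/2 = 1 is v_k = −k^2. Adding homogeneous solution A + B k and matching boundaries gives v_k = k (197 − k). Substituting k = 10: v_10 = 10 · 187 = 1870.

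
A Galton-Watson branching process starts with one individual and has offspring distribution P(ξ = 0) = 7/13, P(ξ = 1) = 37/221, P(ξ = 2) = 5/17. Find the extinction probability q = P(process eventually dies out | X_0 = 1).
q = 1

Mean offspring μ = 0·7/13 + 1·37/221 + 2·5/17 = 167/221 ≤ 1. For μ ≤ 1 with offspring not concentrated at 1, the Galton-Watson process goes extinct almost surely, so q = 1.
(Algebraic check: The pgf is f(s) = 7/13 + 37/221·s + 5/17·s². The extinction probability q is the smallest fixed point of f in [0, 1]. Setting s = f(s):
  5/17·s² + (37/221 − 1)·s + 7/13 = 0
  5/17·s² − (7/13 + 5/17)·s + 7/13 = 0
which factors as (s − 1)·(5/17·s − 7/13) = 0, giving roots s = 1 and s = (7/13)/(5/17) = 119/65. Since 119/65 ≥ 1, the smallest root in [0, 1] is s = 1.)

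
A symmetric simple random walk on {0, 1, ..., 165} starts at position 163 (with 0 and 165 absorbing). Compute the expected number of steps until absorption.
E[τ | X_0 = 163] = 326

Let v_k = E[τ | X_0 = k]. Boundary: v_0 = v_165 = 0. Recurrence: v_k = 1 + (v_{k-1} + v_{k+1})/2 for 1 ≤ k ≤ 164. The particular solution to v_k − (v_{k-1} + v_{k+1})/2 = 1 is v_k = −k^2. Adding homogeneous solution A + B k and matching boundaries gives v_k = k (165 − k). Substituting k = 163: v_163 = 163 · 2 = 326.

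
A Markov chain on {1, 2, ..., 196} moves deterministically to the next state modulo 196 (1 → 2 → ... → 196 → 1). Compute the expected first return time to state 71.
E[T_71 | X_0 = 71] = 196

The chain cycles deterministically, so starting at state 71 it returns in exactly 196 steps. Equivalently, the stationary distribution is uniform π_j = 1/196 for every state j, so by Kac's formula E[T_71] = 1/π_71 = 196.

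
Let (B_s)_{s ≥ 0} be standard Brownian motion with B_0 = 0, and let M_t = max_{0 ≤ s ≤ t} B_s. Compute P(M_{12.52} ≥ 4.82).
P(M_{12.52} ≥ 4.82) = 2·P(B_{12.52} ≥ 4.82) = 2(1 − Φ(4.82/√12.52)) ≈ 0.1731

By the reflection principle for Brownian motion, P(M_t ≥ a) = 2 · P(B_t ≥ a) for a ≥ 0. Since B_t ~ N(0, t), P(B_t ≥ 4.82) = 1 − Φ(4.82/√t) = 1 − Φ(4.82/√12.52) = 1 − Φ(1.3622). So
  P(M_{12.52} ≥ 4.82) = 2(1 − Φ(1.3622)) ≈ 0.1731.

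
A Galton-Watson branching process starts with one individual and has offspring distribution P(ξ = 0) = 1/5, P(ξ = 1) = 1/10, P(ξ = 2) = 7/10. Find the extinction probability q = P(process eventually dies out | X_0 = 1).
q = 2/7

The pgf is f(s) = 1/5 + 1/10·s + 7/10·s². The extinction probability q is the smallest fixed point of f in [0, 1]. Setting s = f(s):
  7/10·s² + (1/10 − 1)·s + 1/5 = 0
  7/10·s² − (1/5 + 7/10)·s + 1/5 = 0
which factors as (s − 1)·(7/10·s − 1/5) = 0, giving roots s = 1 and s = (1/5)/(7/10) = 2/7.
Mean offspring μ = 1/10 + 2·7/10 = 3/2 > 1 (supercritical), so q < 1. The extinction probability is the smaller root: q = (1/5)/(7/10) = 2/7.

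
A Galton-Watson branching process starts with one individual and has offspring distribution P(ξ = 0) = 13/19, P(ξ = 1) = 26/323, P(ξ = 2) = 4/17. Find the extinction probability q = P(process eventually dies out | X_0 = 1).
q = 1

Mean offspring μ = 0·13/19 + 1·26/323 + 2·4/17 = 178/323 ≤ 1. For μ ≤ 1 with offspring not concentrated at 1, the Galton-Watson process goes extinct almost surely, so q = 1.
(Algebraic check: The pgf is f(s) = 13/19 + 26/323·s + 4/17·s². The extinction probability q is the smallest fixed point of f in [0, 1]. Setting s = f(s):
  4/17·s² + (26/323 − 1)·s + 13/19 = 0
  4/17·s² − (13/19 + 4/17)·s + 13/19 = 0
which factors as (s − 1)·(4/17·s − 13/19) = 0, giving roots s = 1 and s = (13/19)/(4/17) = 221/76. Since 221/76 ≥ 1, the smallest root in [0, 1] is s = 1.)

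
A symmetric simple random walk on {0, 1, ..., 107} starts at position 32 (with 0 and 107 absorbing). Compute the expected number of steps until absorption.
E[τ | X_0 = 32] = 2400

Let v_k = E[τ | X_0 = k]. Boundary: v_0 = v_107 = 0. Recurrence: v_k = 1 + (v_{k-1} + v_{k+1})/2 for 1 ≤ k ≤ 106. The particular solution to v_k − (v_{k-1} + v_{k+1})/2 = 1 is v_k = −k^2. Adding homogeneous solution A + B k and matching boundaries gives v_k = k (107 − k). Substituting k = 32: v_32 = 32 · 75 = 2400.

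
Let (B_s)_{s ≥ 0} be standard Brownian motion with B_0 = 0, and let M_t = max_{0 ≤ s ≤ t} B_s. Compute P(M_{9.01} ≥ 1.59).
P(M_{9.01} ≥ 1.59) = 2·P(B_{9.01} ≥ 1.59) = 2(1 − Φ(1.59/√9.01)) ≈ 0.5963

By the reflection principle for Brownian motion, P(M_t ≥ a) = 2 · P(B_t ≥ a) for a ≥ 0. Since B_t ~ N(0, t), P(B_t ≥ 1.59) = 1 − Φ(1.59/√t) = 1 − Φ(1.59/√9.01) = 1 − Φ(0.5297). So
  P(M_{9.01} ≥ 1.59) = 2(1 − Φ(0.5297)) ≈ 0.5963.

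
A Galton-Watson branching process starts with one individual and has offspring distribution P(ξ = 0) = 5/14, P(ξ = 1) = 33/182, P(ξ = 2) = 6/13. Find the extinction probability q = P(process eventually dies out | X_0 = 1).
q = 65/84

The pgf is f(s) = 5/14 + 33/182·s + 6/13·s². The extinction probability q is the smallest fixed point of f in [0, 1]. Setting s = f(s):
  6/13·s² + (33/182 − 1)·s + 5/14 = 0
  6/13·s² − (5/14 + 6/13)·s + 5/14 = 0
which factors as (s − 1)·(6/13·s − 5/14) = 0, giving roots s = 1 and s = (5/14)/(6/13) = 65/84.
Mean offspring μ = 33/182 + 2·6/13 = 201/182 > 1 (supercritical), so q < 1. The extinction probability is the smaller root: q = (5/14)/(6/13) = 65/84.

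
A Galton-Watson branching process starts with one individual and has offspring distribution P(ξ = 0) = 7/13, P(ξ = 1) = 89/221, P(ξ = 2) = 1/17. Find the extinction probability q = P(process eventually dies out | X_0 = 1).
q = 1

Mean offspring μ = 0·7/13 + 1·89/221 + 2·1/17 = 115/221 ≤ 1. For μ ≤ 1 with offspring not concentrated at 1, the Galton-Watson process goes extinct almost surely, so q = 1.
(Algebraic check: The pgf is f(s) = 7/13 + 89/221·s + 1/17·s². The extinction probability q is the smallest fixed point of f in [0, 1]. Setting s = f(s):
  1/17·s² + (89/221 − 1)·s + 7/13 = 0
  1/17·s² − (7/13 + 1/17)·s + 7/13 = 0
which factors as (s − 1)·(1/17·s − 7/13) = 0, giving roots s = 1 and s = (7/13)/(1/17) = 119/13. Since 119/13 ≥ 1, the smallest root in [0, 1] is s = 1.)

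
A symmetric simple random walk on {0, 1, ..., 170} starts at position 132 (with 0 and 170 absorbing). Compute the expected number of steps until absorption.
E[τ | X_0 = 132] = 5016

Let v_k = E[τ | X_0 = k]. Boundary: v_0 = v_170 = 0. Recurrence: v_k = 1 + (v_{k-1} + v_{k+1})/2 for 1 ≤ k ≤ 169. The particular solution to v_k − (v_{k-1} + v_{k+1})/2 = 1 is v_k = −k^2. Adding homogeneous solution A + B k and matching boundaries gives v_k = k (170 − k). Substituting k = 132: v_132 = 132 · 38 = 5016.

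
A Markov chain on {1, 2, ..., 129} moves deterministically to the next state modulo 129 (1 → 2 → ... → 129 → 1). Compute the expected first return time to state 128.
E[T_128 | X_0 = 128] = 129

The chain cycles deterministically, so starting at state 128 it returns in exactly 129 steps. Equivalently, the stationary distribution is uniform π_j = 1/129 for every state j, so by Kac's formula E[T_128] = 1/π_128 = 129.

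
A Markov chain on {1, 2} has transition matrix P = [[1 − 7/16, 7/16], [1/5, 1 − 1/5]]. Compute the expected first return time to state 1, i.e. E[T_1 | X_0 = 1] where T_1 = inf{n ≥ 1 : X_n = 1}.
E[T_1 | X_0 = 1] = 1/π_1 = 51/16

For an irreducible recurrent Markov chain with stationary distribution π, E[T_i | X_0 = i] = 1/π_i (Kac's formula). Here π_1 = (1/5)/(7/16 + 1/5) = (1/5)/(51/80) = 16/51, so E[T_1 | X_0 = 1] = 1/π_1 = (7/16 + 1/5)/(1/5) = (51/80)/(1/5) = 51/16.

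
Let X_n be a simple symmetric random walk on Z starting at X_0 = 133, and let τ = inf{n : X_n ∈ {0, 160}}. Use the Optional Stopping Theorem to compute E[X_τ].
E[X_τ] = 133

X_n is a martingale and τ is a bounded-mean stopping time (indeed τ is finite a.s. with bounded expectation since the walk is in a bounded region). By the OST, E[X_τ] = E[X_0] = 133. Equivalently: E[X_τ] = 160 · P(hit 160 first) + 0 · P(hit 0 first) = 160 · (133/160) = 133.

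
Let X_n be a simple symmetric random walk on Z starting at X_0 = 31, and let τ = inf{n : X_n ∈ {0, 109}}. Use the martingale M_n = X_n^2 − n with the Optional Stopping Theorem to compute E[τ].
E[τ] = 2418

M_n = X_n^2 − n is a martingale (since E[X_{n+1}^2 | F_n] = X_n^2 + 1). By OST (τ has finite mean in a bounded region), E[M_τ] = E[M_0] = X_0^2 − 0 = 31^2 = 961. Also E[M_τ] = E[X_τ^2] − E[τ]. The walk exits at 0 or 109, with P(hit 109 first) = 31/109, so E[X_τ^2] = 109^2 · 31/109 + 0 = 3379. Thus E[τ] = E[X_τ^2] − E[M_τ] = 3379 − 961 = 2418 = 31(109 − 31) = 2418.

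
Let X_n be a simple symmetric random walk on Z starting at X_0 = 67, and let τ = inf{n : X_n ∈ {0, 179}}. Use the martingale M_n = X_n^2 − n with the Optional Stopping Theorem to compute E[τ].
E[τ] = 7504

M_n = X_n^2 − n is a martingale (since E[X_{n+1}^2 | F_n] = X_n^2 + 1). By OST (τ has finite mean in a bounded region), E[M_τ] = E[M_0] = X_0^2 − 0 = 67^2 = 4489. Also E[M_τ] = E[X_τ^2] − E[τ]. The walk exits at 0 or 179, with P(hit 179 first) = 67/179, so E[X_τ^2] = 179^2 · 67/179 + 0 = 11993. Thus E[τ] = E[X_τ^2] − E[M_τ] = 11993 − 4489 = 7504 = 67(179 − 67) = 7504.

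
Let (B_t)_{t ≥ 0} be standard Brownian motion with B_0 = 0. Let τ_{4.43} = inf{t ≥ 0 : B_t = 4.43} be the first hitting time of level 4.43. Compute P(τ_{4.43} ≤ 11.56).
P(τ_{4.43} ≤ 11.56) = 2(1 − Φ(4.43/√11.56)) = 2(1 − Φ(1.3029)) ≈ 0.1926

By the reflection principle for standard BM, P(τ_b ≤ t) = 2 · P(B_t ≥ b). Since B_t ~ N(0, t), P(B_t ≥ 4.43) = 1 − Φ(4.43/√t) = 1 − Φ(4.43/√11.56) = 1 − Φ(1.3029) ≈ 0.09630. Doubling: P(τ_{4.43} ≤ 11.56) ≈ 2 · 0.09630 = 0.19260 ≈ 0.1926.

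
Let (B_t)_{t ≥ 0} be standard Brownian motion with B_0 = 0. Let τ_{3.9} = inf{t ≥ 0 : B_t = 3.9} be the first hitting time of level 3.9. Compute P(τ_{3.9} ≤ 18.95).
P(τ_{3.9} ≤ 18.95) = 2(1 − Φ(3.9/√18.95)) = 2(1 − Φ(0.8959)) ≈ 0.3703

By the reflection principle for standard BM, P(τ_b ≤ t) = 2 · P(B_t ≥ b). Since B_t ~ N(0, t), P(B_t ≥ 3.9) = 1 − Φ(3.9/√t) = 1 − Φ(3.9/√18.95) = 1 − Φ(0.8959) ≈ 0.18515. Doubling: P(τ_{3.9} ≤ 18.95) ≈ 2 · 0.18515 = 0.37030 ≈ 0.3703.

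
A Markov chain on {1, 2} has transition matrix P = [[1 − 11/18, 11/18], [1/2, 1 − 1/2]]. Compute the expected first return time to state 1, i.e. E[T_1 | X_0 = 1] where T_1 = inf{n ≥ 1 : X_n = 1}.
E[T_1 | X_0 = 1] = 1/π_1 = 20/9

For an irreducible recurrent Markov chain with stationary distribution π, E[T_i | X_0 = i] = 1/π_i (Kac's formula). Here π_1 = (1/2)/(11/18 + 1/2) = (1/2)/(10/9) = 9/20, so E[T_1 | X_0 = 1] = 1/π_1 = (11/18 + 1/2)/(1/2) = (10/9)/(1/2) = 20/9.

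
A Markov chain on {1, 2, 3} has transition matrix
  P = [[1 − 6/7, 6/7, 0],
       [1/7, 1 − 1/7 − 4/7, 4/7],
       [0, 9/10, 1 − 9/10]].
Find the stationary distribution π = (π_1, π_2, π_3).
π = (21/227, 126/227, 80/227)

This is a birth-death chain on three states, which satisfies detailed balance: π_1 · P_{12} = π_2 · P_{21} and π_2 · P_{23} = π_3 · P_{32}.
From π_1 · 6/7 = π_2 · 1/7: π_2/π_1 = (6/7)/(1/7) = 6.
From π_2 · 4/7 = π_3 · 9/10: π_3/π_2 = (4/7)/(9/10) = 40/63.
Take π_1 proportional to 1; then unnormalized π = (1, 6, 80/21). Normalize by dividing by the sum 227/21:
  π = (21/227, 126/227, 80/227).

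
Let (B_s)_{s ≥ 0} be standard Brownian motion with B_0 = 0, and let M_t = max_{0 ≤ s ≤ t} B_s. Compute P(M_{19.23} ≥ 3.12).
P(M_{19.23} ≥ 3.12) = 2·P(B_{19.23} ≥ 3.12) = 2(1 − Φ(3.12/√19.23)) ≈ 0.4768

By the reflection principle for Brownian motion, P(M_t ≥ a) = 2 · P(B_t ≥ a) for a ≥ 0. Since B_t ~ N(0, t), P(B_t ≥ 3.12) = 1 − Φ(3.12/√t) = 1 − Φ(3.12/√19.23) = 1 − Φ(0.7115). So
  P(M_{19.23} ≥ 3.12) = 2(1 − Φ(0.7115)) ≈ 0.4768.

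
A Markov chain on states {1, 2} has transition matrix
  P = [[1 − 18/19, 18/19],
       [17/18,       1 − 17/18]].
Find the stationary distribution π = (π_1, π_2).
π_1 = 323/647, π_2 = 324/647

Solve πP = π with π_1 + π_2 = 1. From πP = π: π_1 · (1 − 18/19) + π_2 · 17/18 = π_1 ⇒ π_2 · 17/18 = π_1 · 18/19 ⇒ π_2/π_1 = (18/19)/(17/18) = 324/323. Together with π_1 + π_2 = 1:
  π_1 = (17/18)/(18/19 + 17/18) = (17/18)/(647/342) = 323/647,
  π_2 = (18/19)/(18/19 + 17/18) = (18/19)/(647/342) = 324/647.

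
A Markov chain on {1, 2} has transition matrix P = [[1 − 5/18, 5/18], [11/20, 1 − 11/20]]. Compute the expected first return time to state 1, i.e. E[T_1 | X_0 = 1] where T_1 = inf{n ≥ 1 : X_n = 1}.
E[T_1 | X_0 = 1] = 1/π_1 = 149/99

For an irreducible recurrent Markov chain with stationary distribution π, E[T_i | X_0 = i] = 1/π_i (Kac's formula). Here π_1 = (11/20)/(5/18 + 11/20) = (11/20)/(149/180) = 99/149, so E[T_1 | X_0 = 1] = 1/π_1 = (5/18 + 11/20)/(11/20) = (149/180)/(11/20) = 149/99.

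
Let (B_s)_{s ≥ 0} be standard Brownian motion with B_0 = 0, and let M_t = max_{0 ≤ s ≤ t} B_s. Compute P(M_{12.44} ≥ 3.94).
P(M_{12.44} ≥ 3.94) = 2·P(B_{12.44} ≥ 3.94) = 2(1 − Φ(3.94/√12.44)) ≈ 0.2640

By the reflection principle for Brownian motion, P(M_t ≥ a) = 2 · P(B_t ≥ a) for a ≥ 0. Since B_t ~ N(0, t), P(B_t ≥ 3.94) = 1 − Φ(3.94/√t) = 1 − Φ(3.94/√12.44) = 1 − Φ(1.1171). So
  P(M_{12.44} ≥ 3.94) = 2(1 − Φ(1.1171)) ≈ 0.2640.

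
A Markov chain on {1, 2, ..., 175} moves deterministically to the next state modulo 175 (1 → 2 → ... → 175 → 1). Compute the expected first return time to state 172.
E[T_172 | X_0 = 172] = 175

The chain cycles deterministically, so starting at state 172 it returns in exactly 175 steps. Equivalently, the stationary distribution is uniform π_j = 1/175 for every state j, so by Kac's formula E[T_172] = 1/π_172 = 175.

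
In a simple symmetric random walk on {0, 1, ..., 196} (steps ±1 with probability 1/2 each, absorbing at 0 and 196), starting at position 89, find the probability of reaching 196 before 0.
P(hit 196 before 0) = 89/196

Let u_k = P(hit 196 before 0 | start at k). Then u_0 = 0, u_196 = 1, and u_k = u_{k-1}/2 + u_{k+1}/2 for 1 ≤ k ≤ 195. This harmonic recurrence is solved by u_k = k/196, giving u_89 = 89/196.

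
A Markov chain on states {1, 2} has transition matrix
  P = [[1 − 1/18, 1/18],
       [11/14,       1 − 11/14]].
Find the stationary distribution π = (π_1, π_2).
π_1 = 99/106, π_2 = 7/106

Solve πP = π with π_1 + π_2 = 1. From πP = π: π_1 · (1 − 1/18) + π_2 · 11/14 = π_1 ⇒ π_2 · 11/14 = π_1 · 1/18 ⇒ π_2/π_1 = (1/18)/(11/14) = 7/99. Together with π_1 + π_2 = 1:
  π_1 = (11/14)/(1/18 + 11/14) = (11/14)/(53/63) = 99/106,
  π_2 = (1/18)/(1/18 + 11/14) = (1/18)/(53/63) = 7/106.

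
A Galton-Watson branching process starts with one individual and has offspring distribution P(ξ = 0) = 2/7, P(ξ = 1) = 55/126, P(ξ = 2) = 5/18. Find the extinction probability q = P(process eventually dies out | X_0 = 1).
q = 1

Mean offspring μ = 0·2/7 + 1·55/126 + 2·5/18 = 125/126 ≤ 1. For μ ≤ 1 with offspring not concentrated at 1, the Galton-Watson process goes extinct almost surely, so q = 1.
(Algebraic check: The pgf is f(s) = 2/7 + 55/126·s + 5/18·s². The extinction probability q is the smallest fixed point of f in [0, 1]. Setting s = f(s):
  5/18·s² + (55/126 − 1)·s + 2/7 = 0
  5/18·s² − (2/7 + 5/18)·s + 2/7 = 0
which factors as (s − 1)·(5/18·s − 2/7) = 0, giving roots s = 1 and s = (2/7)/(5/18) = 36/35. Since 36/35 ≥ 1, the smallest root in [0, 1] is s = 1.)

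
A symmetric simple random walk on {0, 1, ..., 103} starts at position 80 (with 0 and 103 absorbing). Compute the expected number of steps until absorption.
E[τ | X_0 = 80] = 1840

Let v_k = E[τ | X_0 = k]. Boundary: v_0 = v_103 = 0. Recurrence: v_k = 1 + (v_{k-1} + v_{k+1})/2 for 1 ≤ k ≤ 102. The particular solution to v_k − (v_{k-1} + v_{k+1})/2 = 1 is v_k = −k^2. Adding homogeneous solution A + B k and matching boundaries gives v_k = k (103 − k). Substituting k = 80: v_80 = 80 · 23 = 1840.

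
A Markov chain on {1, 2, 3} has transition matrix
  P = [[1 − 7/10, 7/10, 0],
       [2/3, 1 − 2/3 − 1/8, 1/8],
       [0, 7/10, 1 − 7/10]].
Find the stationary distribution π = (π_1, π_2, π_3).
π = (80/179, 84/179, 15/179)

This is a birth-death chain on three states, which satisfies detailed balance: π_1 · P_{12} = π_2 · P_{21} and π_2 · P_{23} = π_3 · P_{32}.
From π_1 · 7/10 = π_2 · 2/3: π_2/π_1 = (7/10)/(2/3) = 21/20.
From π_2 · 1/8 = π_3 · 7/10: π_3/π_2 = (1/8)/(7/10) = 5/28.
Take π_1 proportional to 1; then unnormalized π = (1, 21/20, 3/16). Normalize by dividing by the sum 179/80:
  π = (80/179, 84/179, 15/179).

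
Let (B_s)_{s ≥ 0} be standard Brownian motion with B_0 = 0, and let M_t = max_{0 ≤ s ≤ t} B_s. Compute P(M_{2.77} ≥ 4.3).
P(M_{2.77} ≥ 4.3) = 2·P(B_{2.77} ≥ 4.3) = 2(1 − Φ(4.3/√2.77)) ≈ 0.0098

By the reflection principle for Brownian motion, P(M_t ≥ a) = 2 · P(B_t ≥ a) for a ≥ 0. Since B_t ~ N(0, t), P(B_t ≥ 4.3) = 1 − Φ(4.3/√t) = 1 − Φ(4.3/√2.77) = 1 − Φ(2.5836). So
  P(M_{2.77} ≥ 4.3) = 2(1 − Φ(2.5836)) ≈ 0.0098.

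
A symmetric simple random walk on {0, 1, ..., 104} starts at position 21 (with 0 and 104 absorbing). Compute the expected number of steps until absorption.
E[τ | X_0 = 21] = 1743

Let v_k = E[τ | X_0 = k]. Boundary: v_0 = v_104 = 0. Recurrence: v_k = 1 + (v_{k-1} + v_{k+1})/2 for 1 ≤ k ≤ 103. The particular solution to v_k − (v_{k-1} + v_{k+1})/2 = 1 is v_k = −k^2. Adding homogeneous solution A + B k and matching boundaries gives v_k = k (104 − k). Substituting k = 21: v_21 = 21 · 83 = 1743.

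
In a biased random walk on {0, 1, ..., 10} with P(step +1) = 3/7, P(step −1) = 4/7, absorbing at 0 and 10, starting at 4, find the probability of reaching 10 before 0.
P(hit 10 before 0) = (1 − (4/3)^4) / (1 − (4/3)^10) = 18225/141361

Let u_k denote P(reach 10 before 0 | start at k). Boundary: u_0 = 0, u_10 = 1. Recurrence: u_k = 3/7·u_{k+1} + 4/7·u_{k-1} for 1 ≤ k ≤ 9. Try u_k = A + B·r^k with r = q/p = (4/7)/(3/7) = 4/3. Substitution satisfies the recurrence; boundary conditions give:
  u_k = (1 − r^k) / (1 − r^N) = (1 − (4/3)^4) / (1 − (4/3)^10) = 18225/141361.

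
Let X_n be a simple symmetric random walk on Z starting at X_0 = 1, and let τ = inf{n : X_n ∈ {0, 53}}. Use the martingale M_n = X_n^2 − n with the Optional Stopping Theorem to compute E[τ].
E[τ] = 52

M_n = X_n^2 − n is a martingale (since E[X_{n+1}^2 | F_n] = X_n^2 + 1). By OST (τ has finite mean in a bounded region), E[M_τ] = E[M_0] = X_0^2 − 0 = 1^2 = 1. Also E[M_τ] = E[X_τ^2] − E[τ]. The walk exits at 0 or 53, with P(hit 53 first) = 1/53, so E[X_τ^2] = 53^2 · 1/53 + 0 = 53. Thus E[τ] = E[X_τ^2] − E[M_τ] = 53 − 1 = 52 = 1(53 − 1) = 52.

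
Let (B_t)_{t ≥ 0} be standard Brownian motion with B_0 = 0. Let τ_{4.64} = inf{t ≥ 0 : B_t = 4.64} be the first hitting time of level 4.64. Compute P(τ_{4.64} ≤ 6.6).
P(τ_{4.64} ≤ 6.6) = 2(1 − Φ(4.64/√6.6)) = 2(1 − Φ(1.8061)) ≈ 0.0709

By the reflection principle for standard BM, P(τ_b ≤ t) = 2 · P(B_t ≥ b). Since B_t ~ N(0, t), P(B_t ≥ 4.64) = 1 − Φ(4.64/√t) = 1 − Φ(4.64/√6.6) = 1 − Φ(1.8061) ≈ 0.03545. Doubling: P(τ_{4.64} ≤ 6.6) ≈ 2 · 0.03545 = 0.07090 ≈ 0.0709.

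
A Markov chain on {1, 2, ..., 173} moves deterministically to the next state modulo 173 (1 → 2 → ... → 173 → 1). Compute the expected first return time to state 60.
E[T_60 | X_0 = 60] = 173

The chain cycles deterministically, so starting at state 60 it returns in exactly 173 steps. Equivalently, the stationary distribution is uniform π_j = 1/173 for every state j, so by Kac's formula E[T_60] = 1/π_60 = 173.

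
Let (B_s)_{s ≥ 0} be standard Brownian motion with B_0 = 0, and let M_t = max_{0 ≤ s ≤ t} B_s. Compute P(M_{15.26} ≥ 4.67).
P(M_{15.26} ≥ 4.67) = 2·P(B_{15.26} ≥ 4.67) = 2(1 − Φ(4.67/√15.26)) ≈ 0.2319

By the reflection principle for Brownian motion, P(M_t ≥ a) = 2 · P(B_t ≥ a) for a ≥ 0. Since B_t ~ N(0, t), P(B_t ≥ 4.67) = 1 − Φ(4.67/√t) = 1 − Φ(4.67/√15.26) = 1 − Φ(1.1955). So
  P(M_{15.26} ≥ 4.67) = 2(1 − Φ(1.1955)) ≈ 0.2319.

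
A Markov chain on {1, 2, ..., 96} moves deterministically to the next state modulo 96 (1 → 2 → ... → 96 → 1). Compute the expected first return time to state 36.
E[T_36 | X_0 = 36] = 96

The chain cycles deterministically, so starting at state 36 it returns in exactly 96 steps. Equivalently, the stationary distribution is uniform π_j = 1/96 for every state j, so by Kac's formula E[T_36] = 1/π_36 = 96.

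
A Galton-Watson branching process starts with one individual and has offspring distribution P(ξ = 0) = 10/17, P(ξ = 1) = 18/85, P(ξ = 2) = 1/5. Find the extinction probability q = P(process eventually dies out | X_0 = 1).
q = 1

Mean offspring μ = 0·10/17 + 1·18/85 + 2·1/5 = 52/85 ≤ 1. For μ ≤ 1 with offspring not concentrated at 1, the Galton-Watson process goes extinct almost surely, so q = 1.
(Algebraic check: The pgf is f(s) = 10/17 + 18/85·s + 1/5·s². The extinction probability q is the smallest fixed point of f in [0, 1]. Setting s = f(s):
  1/5·s² + (18/85 − 1)·s + 10/17 = 0
  1/5·s² − (10/17 + 1/5)·s + 10/17 = 0
which factors as (s − 1)·(1/5·s − 10/17) = 0, giving roots s = 1 and s = (10/17)/(1/5) = 50/17. Since 50/17 ≥ 1, the smallest root in [0, 1] is s = 1.)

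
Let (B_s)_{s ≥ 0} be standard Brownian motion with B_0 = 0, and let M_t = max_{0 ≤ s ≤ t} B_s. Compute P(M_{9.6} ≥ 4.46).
P(M_{9.6} ≥ 4.46) = 2·P(B_{9.6} ≥ 4.46) = 2(1 − Φ(4.46/√9.6)) ≈ 0.1500

By the reflection principle for Brownian motion, P(M_t ≥ a) = 2 · P(B_t ≥ a) for a ≥ 0. Since B_t ~ N(0, t), P(B_t ≥ 4.46) = 1 − Φ(4.46/√t) = 1 − Φ(4.46/√9.6) = 1 − Φ(1.4395). So
  P(M_{9.6} ≥ 4.46) = 2(1 − Φ(1.4395)) ≈ 0.1500.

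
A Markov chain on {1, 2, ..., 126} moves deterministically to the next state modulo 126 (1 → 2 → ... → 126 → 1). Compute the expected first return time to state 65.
E[T_65 | X_0 = 65] = 126

The chain cycles deterministically, so starting at state 65 it returns in exactly 126 steps. Equivalently, the stationary distribution is uniform π_j = 1/126 for every state j, so by Kac's formula E[T_65] = 1/π_65 = 126.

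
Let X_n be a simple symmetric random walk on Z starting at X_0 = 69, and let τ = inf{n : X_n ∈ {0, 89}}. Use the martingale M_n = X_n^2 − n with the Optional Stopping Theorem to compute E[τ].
E[τ] = 1380

M_n = X_n^2 − n is a martingale (since E[X_{n+1}^2 | F_n] = X_n^2 + 1). By OST (τ has finite mean in a bounded region), E[M_τ] = E[M_0] = X_0^2 − 0 = 69^2 = 4761. Also E[M_τ] = E[X_τ^2] − E[τ]. The walk exits at 0 or 89, with P(hit 89 first) = 69/89, so E[X_τ^2] = 89^2 · 69/89 + 0 = 6141. Thus E[τ] = E[X_τ^2] − E[M_τ] = 6141 − 4761 = 1380 = 69(89 − 69) = 1380.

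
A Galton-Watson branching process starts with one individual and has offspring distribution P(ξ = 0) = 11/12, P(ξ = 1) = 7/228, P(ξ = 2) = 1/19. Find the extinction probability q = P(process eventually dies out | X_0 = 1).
q = 1

Mean offspring μ = 0·11/12 + 1·7/228 + 2·1/19 = 31/228 ≤ 1. For μ ≤ 1 with offspring not concentrated at 1, the Galton-Watson process goes extinct almost surely, so q = 1.
(Algebraic check: The pgf is f(s) = 11/12 + 7/228·s + 1/19·s². The extinction probability q is the smallest fixed point of f in [0, 1]. Setting s = f(s):
  1/19·s² + (7/228 − 1)·s + 11/12 = 0
  1/19·s² − (11/12 + 1/19)·s + 11/12 = 0
which factors as (s − 1)·(1/19·s − 11/12) = 0, giving roots s = 1 and s = (11/12)/(1/19) = 209/12. Since 209/12 ≥ 1, the smallest root in [0, 1] is s = 1.)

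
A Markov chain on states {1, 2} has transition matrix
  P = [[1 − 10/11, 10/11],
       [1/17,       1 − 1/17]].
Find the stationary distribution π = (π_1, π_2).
π_1 = 11/181, π_2 = 170/181

Solve πP = π with π_1 + π_2 = 1. From πP = π: π_1 · (1 − 10/11) + π_2 · 1/17 = π_1 ⇒ π_2 · 1/17 = π_1 · 10/11 ⇒ π_2/π_1 = (10/11)/(1/17) = 170/11. Together with π_1 + π_2 = 1:
  π_1 = (1/17)/(10/11 + 1/17) = (1/17)/(181/187) = 11/181,
  π_2 = (10/11)/(10/11 + 1/17) = (10/11)/(181/187) = 170/181.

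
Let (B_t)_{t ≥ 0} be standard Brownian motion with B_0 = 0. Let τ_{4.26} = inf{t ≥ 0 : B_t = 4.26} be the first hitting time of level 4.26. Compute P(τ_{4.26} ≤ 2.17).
P(τ_{4.26} ≤ 2.17) = 2(1 − Φ(4.26/√2.17)) = 2(1 − Φ(2.8919)) ≈ 0.0038

By the reflection principle for standard BM, P(τ_b ≤ t) = 2 · P(B_t ≥ b). Since B_t ~ N(0, t), P(B_t ≥ 4.26) = 1 − Φ(4.26/√t) = 1 − Φ(4.26/√2.17) = 1 − Φ(2.8919) ≈ 0.00191. Doubling: P(τ_{4.26} ≤ 2.17) ≈ 2 · 0.00191 = 0.00382 ≈ 0.0038.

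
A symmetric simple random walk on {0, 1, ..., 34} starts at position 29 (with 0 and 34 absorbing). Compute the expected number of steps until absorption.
E[τ | X_0 = 29] = 145

Let v_k = E[τ | X_0 = k]. Boundary: v_0 = v_34 = 0. Recurrence: v_k = 1 + (v_{k-1} + v_{k+1})/2 for 1 ≤ k ≤ 33. The particular solution to v_k − (v_{k-1} + v_{k+1})/2 = 1 is v_k = −k^2. Adding homogeneous solution A + B k and matching boundaries gives v_k = k (34 − k). Substituting k = 29: v_29 = 29 · 5 = 145.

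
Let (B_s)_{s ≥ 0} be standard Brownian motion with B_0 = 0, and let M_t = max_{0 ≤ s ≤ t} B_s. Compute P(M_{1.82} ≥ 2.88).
P(M_{1.82} ≥ 2.88) = 2·P(B_{1.82} ≥ 2.88) = 2(1 − Φ(2.88/√1.82)) ≈ 0.0328

By the reflection principle for Brownian motion, P(M_t ≥ a) = 2 · P(B_t ≥ a) for a ≥ 0. Since B_t ~ N(0, t), P(B_t ≥ 2.88) = 1 − Φ(2.88/√t) = 1 − Φ(2.88/√1.82) = 1 − Φ(2.1348). So
  P(M_{1.82} ≥ 2.88) = 2(1 − Φ(2.1348)) ≈ 0.0328.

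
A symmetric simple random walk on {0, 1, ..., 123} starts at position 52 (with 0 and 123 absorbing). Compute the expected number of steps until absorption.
E[τ | X_0 = 52] = 3692

Let v_k = E[τ | X_0 = k]. Boundary: v_0 = v_123 = 0. Recurrence: v_k = 1 + (v_{k-1} + v_{k+1})/2 for 1 ≤ k ≤ 122. The particular solution to v_k − (v_{k-1} + v_{k+1})/2 = 1 is v_k = −k^2. Adding homogeneous solution A + B k and matching boundaries gives v_k = k (123 − k). Substituting k = 52: v_52 = 52 · 71 = 3692.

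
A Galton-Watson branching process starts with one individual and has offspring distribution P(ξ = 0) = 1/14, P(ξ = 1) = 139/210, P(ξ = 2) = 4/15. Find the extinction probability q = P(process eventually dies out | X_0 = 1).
q = 15/56

The pgf is f(s) = 1/14 + 139/210·s + 4/15·s². The extinction probability q is the smallest fixed point of f in [0, 1]. Setting s = f(s):
  4/15·s² + (139/210 − 1)·s + 1/14 = 0
  4/15·s² − (1/14 + 4/15)·s + 1/14 = 0
which factors as (s − 1)·(4/15·s − 1/14) = 0, giving roots s = 1 and s = (1/14)/(4/15) = 15/56.
Mean offspring μ = 139/210 + 2·4/15 = 251/210 > 1 (supercritical), so q < 1. The extinction probability is the smaller root: q = (1/14)/(4/15) = 15/56.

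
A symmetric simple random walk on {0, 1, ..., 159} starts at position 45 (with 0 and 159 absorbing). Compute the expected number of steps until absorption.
E[τ | X_0 = 45] = 5130

Let v_k = E[τ | X_0 = k]. Boundary: v_0 = v_159 = 0. Recurrence: v_k = 1 + (v_{k-1} + v_{k+1})/2 for 1 ≤ k ≤ 158. The particular solution to v_k − (v_{k-1} + v_{k+1})/2 = 1 is v_k = −k^2. Adding homogeneous solution A + B k and matching boundaries gives v_k = k (159 − k). Substituting k = 45: v_45 = 45 · 114 = 5130.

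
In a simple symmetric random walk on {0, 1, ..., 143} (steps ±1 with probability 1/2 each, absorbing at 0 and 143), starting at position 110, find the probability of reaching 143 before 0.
P(hit 143 before 0) = 110/143 = 10/13

Let u_k = P(hit 143 before 0 | start at k). Then u_0 = 0, u_143 = 1, and u_k = u_{k-1}/2 + u_{k+1}/2 for 1 ≤ k ≤ 142. This harmonic recurrence is solved by u_k = k/143, giving u_110 = 110/143 = 10/13.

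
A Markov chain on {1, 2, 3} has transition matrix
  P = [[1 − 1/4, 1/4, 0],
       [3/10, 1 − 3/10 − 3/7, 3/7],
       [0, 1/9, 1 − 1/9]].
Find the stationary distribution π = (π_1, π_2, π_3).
π = (21/106, 35/212, 135/212)

This is a birth-death chain on three states, which satisfies detailed balance: π_1 · P_{12} = π_2 · P_{21} and π_2 · P_{23} = π_3 · P_{32}.
From π_1 · 1/4 = π_2 · 3/10: π_2/π_1 = (1/4)/(3/10) = 5/6.
From π_2 · 3/7 = π_3 · 1/9: π_3/π_2 = (3/7)/(1/9) = 27/7.
Take π_1 proportional to 1; then unnormalized π = (1, 5/6, 45/14). Normalize by dividing by the sum 106/21:
  π = (21/106, 35/212, 135/212).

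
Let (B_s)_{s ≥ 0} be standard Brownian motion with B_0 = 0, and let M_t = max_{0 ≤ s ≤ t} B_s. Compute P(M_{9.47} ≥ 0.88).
P(M_{9.47} ≥ 0.88) = 2·P(B_{9.47} ≥ 0.88) = 2(1 − Φ(0.88/√9.47)) ≈ 0.7749

By the reflection principle for Brownian motion, P(M_t ≥ a) = 2 · P(B_t ≥ a) for a ≥ 0. Since B_t ~ N(0, t), P(B_t ≥ 0.88) = 1 − Φ(0.88/√t) = 1 − Φ(0.88/√9.47) = 1 − Φ(0.2860). So
  P(M_{9.47} ≥ 0.88) = 2(1 − Φ(0.2860)) ≈ 0.7749.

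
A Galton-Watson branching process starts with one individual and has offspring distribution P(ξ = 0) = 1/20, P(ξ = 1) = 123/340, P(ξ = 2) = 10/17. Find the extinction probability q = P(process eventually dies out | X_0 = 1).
q = 17/200

The pgf is f(s) = 1/20 + 123/340·s + 10/17·s². The extinction probability q is the smallest fixed point of f in [0, 1]. Setting s = f(s):
  10/17·s² + (123/340 − 1)·s + 1/20 = 0
  10/17·s² − (1/20 + 10/17)·s + 1/20 = 0
which factors as (s − 1)·(10/17·s − 1/20) = 0, giving roots s = 1 and s = (1/20)/(10/17) = 17/200.
Mean offspring μ = 123/340 + 2·10/17 = 523/340 > 1 (supercritical), so q < 1. The extinction probability is the smaller root: q = (1/20)/(10/17) = 17/200.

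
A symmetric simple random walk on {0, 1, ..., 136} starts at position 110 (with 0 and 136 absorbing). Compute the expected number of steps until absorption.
E[τ | X_0 = 110] = 2860

Let v_k = E[τ | X_0 = k]. Boundary: v_0 = v_136 = 0. Recurrence: v_k = 1 + (v_{k-1} + v_{k+1})/2 for 1 ≤ k ≤ 135. The particular solution to v_k − (v_{k-1} + v_{k+1})/2 = 1 is v_k = −k^2. Adding homogeneous solution A + B k and matching boundaries gives v_k = k (136 − k). Substituting k = 110: v_110 = 110 · 26 = 2860.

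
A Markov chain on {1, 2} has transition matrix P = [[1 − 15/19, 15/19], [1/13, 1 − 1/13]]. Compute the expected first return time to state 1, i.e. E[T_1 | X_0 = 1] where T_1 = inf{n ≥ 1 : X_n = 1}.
E[T_1 | X_0 = 1] = 1/π_1 = 214/19

For an irreducible recurrent Markov chain with stationary distribution π, E[T_i | X_0 = i] = 1/π_i (Kac's formula). Here π_1 = (1/13)/(15/19 + 1/13) = (1/13)/(214/247) = 19/214, so E[T_1 | X_0 = 1] = 1/π_1 = (15/19 + 1/13)/(1/13) = (214/247)/(1/13) = 214/19.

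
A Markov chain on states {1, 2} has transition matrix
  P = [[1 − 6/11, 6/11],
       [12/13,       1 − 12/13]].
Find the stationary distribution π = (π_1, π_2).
π_1 = 22/35, π_2 = 13/35

Solve πP = π with π_1 + π_2 = 1. From πP = π: π_1 · (1 − 6/11) + π_2 · 12/13 = π_1 ⇒ π_2 · 12/13 = π_1 · 6/11 ⇒ π_2/π_1 = (6/11)/(12/13) = 13/22. Together with π_1 + π_2 = 1:
  π_1 = (12/13)/(6/11 + 12/13) = (12/13)/(210/143) = 22/35,
  π_2 = (6/11)/(6/11 + 12/13) = (6/11)/(210/143) = 13/35.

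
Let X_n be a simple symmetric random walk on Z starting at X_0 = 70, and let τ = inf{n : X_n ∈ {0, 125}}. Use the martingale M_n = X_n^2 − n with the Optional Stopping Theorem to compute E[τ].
E[τ] = 3850

M_n = X_n^2 − n is a martingale (since E[X_{n+1}^2 | F_n] = X_n^2 + 1). By OST (τ has finite mean in a bounded region), E[M_τ] = E[M_0] = X_0^2 − 0 = 70^2 = 4900. Also E[M_τ] = E[X_τ^2] − E[τ]. The walk exits at 0 or 125, with P(hit 125 first) = 70/125, so E[X_τ^2] = 125^2 · 70/125 + 0 = 8750. Thus E[τ] = E[X_τ^2] − E[M_τ] = 8750 − 4900 = 3850 = 70(125 − 70) = 3850.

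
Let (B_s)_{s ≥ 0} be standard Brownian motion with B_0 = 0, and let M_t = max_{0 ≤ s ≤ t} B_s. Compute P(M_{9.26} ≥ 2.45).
P(M_{9.26} ≥ 2.45) = 2·P(B_{9.26} ≥ 2.45) = 2(1 − Φ(2.45/√9.26)) ≈ 0.4208

By the reflection principle for Brownian motion, P(M_t ≥ a) = 2 · P(B_t ≥ a) for a ≥ 0. Since B_t ~ N(0, t), P(B_t ≥ 2.45) = 1 − Φ(2.45/√t) = 1 − Φ(2.45/√9.26) = 1 − Φ(0.8051). So
  P(M_{9.26} ≥ 2.45) = 2(1 − Φ(0.8051)) ≈ 0.4208.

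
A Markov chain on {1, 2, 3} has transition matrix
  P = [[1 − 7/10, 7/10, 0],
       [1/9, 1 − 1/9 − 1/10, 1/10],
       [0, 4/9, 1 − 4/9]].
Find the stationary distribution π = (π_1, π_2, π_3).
π = (400/3487, 2520/3487, 567/3487)

This is a birth-death chain on three states, which satisfies detailed balance: π_1 · P_{12} = π_2 · P_{21} and π_2 · P_{23} = π_3 · P_{32}.
From π_1 · 7/10 = π_2 · 1/9: π_2/π_1 = (7/10)/(1/9) = 63/10.
From π_2 · 1/10 = π_3 · 4/9: π_3/π_2 = (1/10)/(4/9) = 9/40.
Take π_1 proportional to 1; then unnormalized π = (1, 63/10, 567/400). Normalize by dividing by the sum 3487/400:
  π = (400/3487, 2520/3487, 567/3487).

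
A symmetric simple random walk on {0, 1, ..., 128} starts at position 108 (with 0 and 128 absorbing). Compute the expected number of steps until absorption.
E[τ | X_0 = 108] = 2160

Let v_k = E[τ | X_0 = k]. Boundary: v_0 = v_128 = 0. Recurrence: v_k = 1 + (v_{k-1} + v_{k+1})/2 for 1 ≤ k ≤ 127. The particular solution to v_k − (v_{k-1} + v_{k+1})/2 = 1 is v_k = −k^2. Adding homogeneous solution A + B k and matching boundaries gives v_k = k (128 − k). Substituting k = 108: v_108 = 108 · 20 = 2160.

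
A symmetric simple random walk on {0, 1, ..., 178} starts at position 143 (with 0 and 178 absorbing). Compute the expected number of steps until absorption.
E[τ | X_0 = 143] = 5005

Let v_k = E[τ | X_0 = k]. Boundary: v_0 = v_178 = 0. Recurrence: v_k = 1 + (v_{k-1} + v_{k+1})/2 for 1 ≤ k ≤ 177. The particular solution to v_k − (v_{k-1} + v_{k+1})/2 = 1 is v_k = −k^2. Adding homogeneous solution A + B k and matching boundaries gives v_k = k (178 − k). Substituting k = 143: v_143 = 143 · 35 = 5005.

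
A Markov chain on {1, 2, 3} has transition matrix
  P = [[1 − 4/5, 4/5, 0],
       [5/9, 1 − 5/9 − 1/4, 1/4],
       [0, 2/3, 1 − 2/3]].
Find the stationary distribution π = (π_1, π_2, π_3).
π = (50/149, 72/149, 27/149)

This is a birth-death chain on three states, which satisfies detailed balance: π_1 · P_{12} = π_2 · P_{21} and π_2 · P_{23} = π_3 · P_{32}.
From π_1 · 4/5 = π_2 · 5/9: π_2/π_1 = (4/5)/(5/9) = 36/25.
From π_2 · 1/4 = π_3 · 2/3: π_3/π_2 = (1/4)/(2/3) = 3/8.
Take π_1 proportional to 1; then unnormalized π = (1, 36/25, 27/50). Normalize by dividing by the sum 149/50:
  π = (50/149, 72/149, 27/149).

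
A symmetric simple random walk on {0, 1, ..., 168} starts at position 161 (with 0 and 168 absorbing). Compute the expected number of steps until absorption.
E[τ | X_0 = 161] = 1127

Let v_k = E[τ | X_0 = k]. Boundary: v_0 = v_168 = 0. Recurrence: v_k = 1 + (v_{k-1} + v_{k+1})/2 for 1 ≤ k ≤ 167. The particular solution to v_k − (v_{k-1} + v_{k+1})/2 = 1 is v_k = −k^2. Adding homogeneous solution A + B k and matching boundaries gives v_k = k (168 − k). Substituting k = 161: v_161 = 161 · 7 = 1127.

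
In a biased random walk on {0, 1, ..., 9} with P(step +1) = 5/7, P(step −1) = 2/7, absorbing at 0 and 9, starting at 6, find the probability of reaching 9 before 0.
P(hit 9 before 0) = (1 − (2/5)^6) / (1 − (2/5)^9) = 16625/16689

Let u_k denote P(reach 9 before 0 | start at k). Boundary: u_0 = 0, u_9 = 1. Recurrence: u_k = 5/7·u_{k+1} + 2/7·u_{k-1} for 1 ≤ k ≤ 8. Try u_k = A + B·r^k with r = q/p = (2/7)/(5/7) = 2/5. Substitution satisfies the recurrence; boundary conditions give:
  u_k = (1 − r^k) / (1 − r^N) = (1 − (2/5)^6) / (1 − (2/5)^9) = 16625/16689.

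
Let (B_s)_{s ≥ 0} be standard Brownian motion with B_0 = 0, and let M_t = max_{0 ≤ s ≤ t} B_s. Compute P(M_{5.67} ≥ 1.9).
P(M_{5.67} ≥ 1.9) = 2·P(B_{5.67} ≥ 1.9) = 2(1 − Φ(1.9/√5.67)) ≈ 0.4249

By the reflection principle for Brownian motion, P(M_t ≥ a) = 2 · P(B_t ≥ a) for a ≥ 0. Since B_t ~ N(0, t), P(B_t ≥ 1.9) = 1 − Φ(1.9/√t) = 1 − Φ(1.9/√5.67) = 1 − Φ(0.7979). So
  P(M_{5.67} ≥ 1.9) = 2(1 − Φ(0.7979)) ≈ 0.4249.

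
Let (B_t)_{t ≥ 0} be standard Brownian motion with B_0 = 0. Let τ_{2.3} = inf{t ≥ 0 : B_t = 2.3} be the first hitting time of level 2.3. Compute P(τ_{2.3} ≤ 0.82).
P(τ_{2.3} ≤ 0.82) = 2(1 − Φ(2.3/√0.82)) = 2(1 − Φ(2.5399)) ≈ 0.0111

By the reflection principle for standard BM, P(τ_b ≤ t) = 2 · P(B_t ≥ b). Since B_t ~ N(0, t), P(B_t ≥ 2.3) = 1 − Φ(2.3/√t) = 1 − Φ(2.3/√0.82) = 1 − Φ(2.5399) ≈ 0.00554. Doubling: P(τ_{2.3} ≤ 0.82) ≈ 2 · 0.00554 = 0.01108 ≈ 0.0111.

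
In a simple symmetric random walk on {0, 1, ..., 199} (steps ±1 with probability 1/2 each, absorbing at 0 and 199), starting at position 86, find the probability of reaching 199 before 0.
P(hit 199 before 0) = 86/199

Let u_k = P(hit 199 before 0 | start at k). Then u_0 = 0, u_199 = 1, and u_k = u_{k-1}/2 + u_{k+1}/2 for 1 ≤ k ≤ 198. This harmonic recurrence is solved by u_k = k/199, giving u_86 = 86/199.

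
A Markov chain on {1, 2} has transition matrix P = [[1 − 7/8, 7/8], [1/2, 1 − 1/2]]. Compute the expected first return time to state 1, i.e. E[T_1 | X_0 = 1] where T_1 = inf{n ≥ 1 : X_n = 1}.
E[T_1 | X_0 = 1] = 1/π_1 = 11/4

For an irreducible recurrent Markov chain with stationary distribution π, E[T_i | X_0 = i] = 1/π_i (Kac's formula). Here π_1 = (1/2)/(7/8 + 1/2) = (1/2)/(11/8) = 4/11, so E[T_1 | X_0 = 1] = 1/π_1 = (7/8 + 1/2)/(1/2) = (11/8)/(1/2) = 11/4.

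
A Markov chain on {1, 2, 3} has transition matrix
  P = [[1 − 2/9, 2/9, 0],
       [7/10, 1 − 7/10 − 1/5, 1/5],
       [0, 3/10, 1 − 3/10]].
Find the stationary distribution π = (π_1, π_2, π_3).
π = (189/289, 60/289, 40/289)

This is a birth-death chain on three states, which satisfies detailed balance: π_1 · P_{12} = π_2 · P_{21} and π_2 · P_{23} = π_3 · P_{32}.
From π_1 · 2/9 = π_2 · 7/10: π_2/π_1 = (2/9)/(7/10) = 20/63.
From π_2 · 1/5 = π_3 · 3/10: π_3/π_2 = (1/5)/(3/10) = 2/3.
Take π_1 proportional to 1; then unnormalized π = (1, 20/63, 40/189). Normalize by dividing by the sum 289/189:
  π = (189/289, 60/289, 40/289).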